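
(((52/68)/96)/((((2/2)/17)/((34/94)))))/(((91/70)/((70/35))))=0.08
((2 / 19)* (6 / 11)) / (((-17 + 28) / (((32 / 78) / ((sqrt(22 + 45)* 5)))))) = 64* sqrt(67) / 10012145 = 0.00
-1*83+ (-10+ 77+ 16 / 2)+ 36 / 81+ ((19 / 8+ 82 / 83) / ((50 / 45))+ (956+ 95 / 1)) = 62537113 / 59760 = 1046.47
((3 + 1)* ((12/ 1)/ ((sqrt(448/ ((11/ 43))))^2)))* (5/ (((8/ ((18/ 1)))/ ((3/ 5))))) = 891/ 4816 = 0.19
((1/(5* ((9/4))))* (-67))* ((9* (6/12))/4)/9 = -67/90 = -0.74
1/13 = 0.08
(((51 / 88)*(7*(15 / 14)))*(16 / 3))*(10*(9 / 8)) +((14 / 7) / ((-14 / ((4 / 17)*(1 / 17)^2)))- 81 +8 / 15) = 4093111007 / 22698060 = 180.33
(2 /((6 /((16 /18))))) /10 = 4 /135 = 0.03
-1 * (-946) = 946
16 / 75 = 0.21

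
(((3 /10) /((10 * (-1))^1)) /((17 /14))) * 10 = -21 /85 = -0.25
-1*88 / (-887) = 88 / 887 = 0.10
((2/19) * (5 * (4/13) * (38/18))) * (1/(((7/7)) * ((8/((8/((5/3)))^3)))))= 1536/325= 4.73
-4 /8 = -1 /2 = -0.50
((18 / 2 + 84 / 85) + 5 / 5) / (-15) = -934 / 1275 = -0.73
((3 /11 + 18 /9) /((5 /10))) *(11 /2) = 25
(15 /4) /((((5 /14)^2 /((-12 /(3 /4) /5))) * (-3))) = 784 /25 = 31.36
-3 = -3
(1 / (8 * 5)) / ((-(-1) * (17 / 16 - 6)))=-2 / 395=-0.01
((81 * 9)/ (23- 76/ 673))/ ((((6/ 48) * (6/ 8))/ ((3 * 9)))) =141297696/ 15403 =9173.39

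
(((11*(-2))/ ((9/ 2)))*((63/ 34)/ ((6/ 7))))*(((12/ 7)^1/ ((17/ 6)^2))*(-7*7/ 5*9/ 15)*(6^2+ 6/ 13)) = 772589664/ 1596725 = 483.86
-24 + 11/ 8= -22.62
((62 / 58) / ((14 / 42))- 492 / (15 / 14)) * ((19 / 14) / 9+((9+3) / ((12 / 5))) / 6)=-4099378 / 9135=-448.76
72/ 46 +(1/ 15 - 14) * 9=-14241/ 115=-123.83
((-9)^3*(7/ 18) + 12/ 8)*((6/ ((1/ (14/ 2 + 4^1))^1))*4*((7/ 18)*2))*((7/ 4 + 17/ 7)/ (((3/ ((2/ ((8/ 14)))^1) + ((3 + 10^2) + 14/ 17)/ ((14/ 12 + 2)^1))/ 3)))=-45588543/ 2113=-21575.27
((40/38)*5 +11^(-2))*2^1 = 24238/2299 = 10.54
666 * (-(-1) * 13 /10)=4329 /5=865.80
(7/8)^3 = 343/512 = 0.67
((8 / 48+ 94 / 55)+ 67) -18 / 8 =43973 / 660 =66.63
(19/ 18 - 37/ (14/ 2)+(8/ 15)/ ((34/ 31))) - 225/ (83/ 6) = -17786551/ 888930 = -20.01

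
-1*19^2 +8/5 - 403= -762.40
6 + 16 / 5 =46 / 5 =9.20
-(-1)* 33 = 33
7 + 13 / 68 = 489 / 68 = 7.19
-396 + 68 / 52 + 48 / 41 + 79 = -167640 / 533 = -314.52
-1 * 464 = -464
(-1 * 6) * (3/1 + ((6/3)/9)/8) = -109/6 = -18.17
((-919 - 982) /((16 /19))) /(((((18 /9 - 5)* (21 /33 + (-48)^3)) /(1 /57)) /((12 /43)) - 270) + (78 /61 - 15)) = -24235849 /727520470188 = -0.00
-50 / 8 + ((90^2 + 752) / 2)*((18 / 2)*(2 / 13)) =318347 / 52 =6122.06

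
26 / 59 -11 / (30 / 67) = -42703 / 1770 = -24.13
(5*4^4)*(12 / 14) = 7680 / 7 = 1097.14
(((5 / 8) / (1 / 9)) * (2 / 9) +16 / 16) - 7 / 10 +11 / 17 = 747 / 340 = 2.20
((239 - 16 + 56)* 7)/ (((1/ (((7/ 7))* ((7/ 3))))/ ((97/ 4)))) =442029/ 4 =110507.25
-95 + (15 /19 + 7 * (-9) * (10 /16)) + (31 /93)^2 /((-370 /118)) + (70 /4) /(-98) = -237033901 /1771560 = -133.80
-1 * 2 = -2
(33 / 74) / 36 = 11 / 888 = 0.01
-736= -736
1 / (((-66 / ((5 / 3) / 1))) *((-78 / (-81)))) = -0.03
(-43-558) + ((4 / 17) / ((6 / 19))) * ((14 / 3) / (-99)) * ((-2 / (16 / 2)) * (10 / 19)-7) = -9099553 / 15147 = -600.75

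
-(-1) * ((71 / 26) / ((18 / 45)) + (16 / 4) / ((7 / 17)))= 6021 / 364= 16.54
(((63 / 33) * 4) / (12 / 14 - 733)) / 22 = -294 / 620125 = -0.00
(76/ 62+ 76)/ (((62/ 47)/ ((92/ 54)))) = 287546/ 2883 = 99.74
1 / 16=0.06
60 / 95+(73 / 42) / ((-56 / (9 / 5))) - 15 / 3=-329521 / 74480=-4.42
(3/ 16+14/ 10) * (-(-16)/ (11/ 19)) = 2413/ 55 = 43.87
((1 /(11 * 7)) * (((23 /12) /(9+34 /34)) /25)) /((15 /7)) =0.00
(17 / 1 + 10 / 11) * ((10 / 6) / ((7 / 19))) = 18715 / 231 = 81.02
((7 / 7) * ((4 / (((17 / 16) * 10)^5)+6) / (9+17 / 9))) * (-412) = -49358021969988 / 217415603125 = -227.02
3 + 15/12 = 17/4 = 4.25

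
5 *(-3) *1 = -15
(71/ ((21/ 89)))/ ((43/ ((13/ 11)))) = 82147/ 9933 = 8.27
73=73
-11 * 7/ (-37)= 77/ 37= 2.08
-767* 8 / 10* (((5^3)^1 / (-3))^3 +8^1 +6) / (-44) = -1497756949 / 1485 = -1008590.54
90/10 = 9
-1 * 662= -662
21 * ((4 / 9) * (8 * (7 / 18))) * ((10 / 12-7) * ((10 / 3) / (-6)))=72520 / 729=99.48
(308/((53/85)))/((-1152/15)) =-32725/5088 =-6.43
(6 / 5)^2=36 / 25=1.44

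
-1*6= -6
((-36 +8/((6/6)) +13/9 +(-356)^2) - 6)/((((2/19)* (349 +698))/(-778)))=-8428186421/9423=-894427.08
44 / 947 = 0.05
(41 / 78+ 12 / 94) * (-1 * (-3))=2395 / 1222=1.96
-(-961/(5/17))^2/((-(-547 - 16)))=-266897569/14075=-18962.53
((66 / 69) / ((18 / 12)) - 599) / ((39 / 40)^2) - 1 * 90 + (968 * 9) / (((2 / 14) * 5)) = 6022686766 / 524745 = 11477.36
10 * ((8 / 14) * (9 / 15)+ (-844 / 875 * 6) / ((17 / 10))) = -18216 / 595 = -30.62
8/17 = 0.47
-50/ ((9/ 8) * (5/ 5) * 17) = -2.61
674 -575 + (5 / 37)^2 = 135556 / 1369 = 99.02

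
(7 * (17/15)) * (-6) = -238/5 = -47.60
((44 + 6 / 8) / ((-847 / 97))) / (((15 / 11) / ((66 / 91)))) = -2.73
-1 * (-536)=536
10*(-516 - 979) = -14950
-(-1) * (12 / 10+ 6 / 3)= 16 / 5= 3.20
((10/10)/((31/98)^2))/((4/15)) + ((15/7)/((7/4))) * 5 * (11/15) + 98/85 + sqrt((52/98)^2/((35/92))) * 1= 52 * sqrt(805)/1715 + 172587897/4002565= 43.98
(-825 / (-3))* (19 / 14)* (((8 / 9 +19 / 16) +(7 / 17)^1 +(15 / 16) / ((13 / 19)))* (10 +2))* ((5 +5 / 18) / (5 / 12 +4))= 15237223375 / 737919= 20648.91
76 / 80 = 19 / 20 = 0.95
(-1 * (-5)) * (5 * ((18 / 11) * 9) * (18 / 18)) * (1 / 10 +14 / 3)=1755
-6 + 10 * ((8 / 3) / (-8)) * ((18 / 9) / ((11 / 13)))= -458 / 33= -13.88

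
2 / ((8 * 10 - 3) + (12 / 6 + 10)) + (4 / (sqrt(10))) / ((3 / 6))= 2 / 89 + 4 * sqrt(10) / 5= 2.55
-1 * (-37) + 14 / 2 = 44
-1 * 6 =-6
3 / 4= 0.75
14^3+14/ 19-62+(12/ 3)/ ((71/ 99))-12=3610348/ 1349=2676.31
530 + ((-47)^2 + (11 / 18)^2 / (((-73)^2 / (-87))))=1576378639 / 575532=2738.99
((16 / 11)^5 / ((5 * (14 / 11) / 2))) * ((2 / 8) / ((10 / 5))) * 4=524288 / 512435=1.02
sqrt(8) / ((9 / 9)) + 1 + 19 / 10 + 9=2 * sqrt(2) + 119 / 10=14.73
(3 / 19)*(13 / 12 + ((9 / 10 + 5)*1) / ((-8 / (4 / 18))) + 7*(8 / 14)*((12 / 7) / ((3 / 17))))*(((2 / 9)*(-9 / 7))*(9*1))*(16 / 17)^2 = -19245504 / 1345295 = -14.31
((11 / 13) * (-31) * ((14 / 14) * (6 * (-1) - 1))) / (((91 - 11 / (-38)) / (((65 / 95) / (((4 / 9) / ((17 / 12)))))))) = 121737 / 27752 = 4.39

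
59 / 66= 0.89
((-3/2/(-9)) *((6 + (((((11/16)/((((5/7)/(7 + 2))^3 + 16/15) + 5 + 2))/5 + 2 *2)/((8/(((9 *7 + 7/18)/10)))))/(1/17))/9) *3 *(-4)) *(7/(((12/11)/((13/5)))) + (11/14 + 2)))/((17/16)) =-12083887739727401/27449660246400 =-440.22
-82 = -82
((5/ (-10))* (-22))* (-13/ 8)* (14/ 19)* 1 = -13.17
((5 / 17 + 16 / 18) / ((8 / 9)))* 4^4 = 5792 / 17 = 340.71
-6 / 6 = -1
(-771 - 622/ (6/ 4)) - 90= -3827/ 3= -1275.67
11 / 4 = 2.75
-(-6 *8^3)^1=3072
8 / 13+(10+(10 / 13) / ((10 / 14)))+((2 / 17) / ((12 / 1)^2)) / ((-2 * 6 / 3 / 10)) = 372031 / 31824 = 11.69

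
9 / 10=0.90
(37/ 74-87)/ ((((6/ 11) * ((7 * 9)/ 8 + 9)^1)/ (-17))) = 64702/ 405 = 159.76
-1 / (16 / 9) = -9 / 16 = -0.56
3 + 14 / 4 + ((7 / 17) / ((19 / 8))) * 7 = 4983 / 646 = 7.71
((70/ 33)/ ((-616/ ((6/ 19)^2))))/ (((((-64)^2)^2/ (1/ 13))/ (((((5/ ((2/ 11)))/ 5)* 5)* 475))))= -1875/ 91167391744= -0.00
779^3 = 472729139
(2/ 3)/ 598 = 1/ 897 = 0.00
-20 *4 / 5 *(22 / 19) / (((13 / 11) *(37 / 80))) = -309760 / 9139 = -33.89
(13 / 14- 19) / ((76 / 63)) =-2277 / 152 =-14.98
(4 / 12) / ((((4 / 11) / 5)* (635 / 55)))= 605 / 1524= 0.40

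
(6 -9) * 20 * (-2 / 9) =40 / 3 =13.33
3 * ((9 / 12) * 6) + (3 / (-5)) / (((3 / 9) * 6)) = 66 / 5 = 13.20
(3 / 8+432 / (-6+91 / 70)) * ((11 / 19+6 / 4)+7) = -11874555 / 14288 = -831.09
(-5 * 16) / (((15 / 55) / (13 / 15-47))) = 121792 / 9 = 13532.44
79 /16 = 4.94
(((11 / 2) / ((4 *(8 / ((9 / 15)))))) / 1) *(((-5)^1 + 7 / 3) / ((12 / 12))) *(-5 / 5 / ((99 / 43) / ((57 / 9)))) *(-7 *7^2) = -280231 / 1080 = -259.47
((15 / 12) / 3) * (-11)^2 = 605 / 12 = 50.42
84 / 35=12 / 5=2.40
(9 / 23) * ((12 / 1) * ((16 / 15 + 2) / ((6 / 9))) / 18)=6 / 5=1.20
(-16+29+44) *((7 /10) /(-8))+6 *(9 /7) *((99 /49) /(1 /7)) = 104.11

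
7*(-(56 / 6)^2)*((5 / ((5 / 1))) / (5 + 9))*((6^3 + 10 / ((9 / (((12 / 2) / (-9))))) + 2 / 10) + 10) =-11931304 / 1215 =-9820.00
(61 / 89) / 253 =61 / 22517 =0.00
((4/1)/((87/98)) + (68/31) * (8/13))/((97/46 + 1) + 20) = 9443984/37269843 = 0.25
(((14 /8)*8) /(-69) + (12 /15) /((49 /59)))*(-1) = -12854 /16905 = -0.76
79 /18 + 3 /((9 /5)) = 109 /18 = 6.06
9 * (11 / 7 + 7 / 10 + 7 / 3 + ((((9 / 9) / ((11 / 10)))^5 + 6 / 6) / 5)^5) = 196599517810161741359250407456001 / 4740183850232412839330073481250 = 41.48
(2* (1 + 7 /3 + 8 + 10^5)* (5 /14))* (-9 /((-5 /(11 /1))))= 1414446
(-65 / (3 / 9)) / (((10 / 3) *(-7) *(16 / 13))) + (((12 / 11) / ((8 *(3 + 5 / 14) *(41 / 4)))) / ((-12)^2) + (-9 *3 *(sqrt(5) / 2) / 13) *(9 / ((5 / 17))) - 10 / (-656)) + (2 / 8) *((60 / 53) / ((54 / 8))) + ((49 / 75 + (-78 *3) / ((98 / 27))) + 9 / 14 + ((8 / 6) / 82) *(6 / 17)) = -4131 *sqrt(5) / 130 - 379481866349213 / 6737949741600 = -127.38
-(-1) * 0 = 0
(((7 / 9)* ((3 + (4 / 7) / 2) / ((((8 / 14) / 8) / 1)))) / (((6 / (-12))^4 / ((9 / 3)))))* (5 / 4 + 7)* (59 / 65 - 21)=-18503408 / 65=-284667.82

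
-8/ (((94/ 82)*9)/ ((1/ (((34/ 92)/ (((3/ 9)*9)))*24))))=-1886/ 7191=-0.26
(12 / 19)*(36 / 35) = 432 / 665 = 0.65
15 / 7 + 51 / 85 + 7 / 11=3.38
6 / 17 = 0.35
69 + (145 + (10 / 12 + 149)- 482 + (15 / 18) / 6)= -4249 / 36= -118.03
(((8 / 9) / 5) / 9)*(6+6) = 32 / 135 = 0.24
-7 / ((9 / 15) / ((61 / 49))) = -305 / 21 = -14.52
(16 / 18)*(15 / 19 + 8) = 1336 / 171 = 7.81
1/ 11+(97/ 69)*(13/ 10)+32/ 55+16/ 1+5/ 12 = 287159/ 15180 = 18.92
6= 6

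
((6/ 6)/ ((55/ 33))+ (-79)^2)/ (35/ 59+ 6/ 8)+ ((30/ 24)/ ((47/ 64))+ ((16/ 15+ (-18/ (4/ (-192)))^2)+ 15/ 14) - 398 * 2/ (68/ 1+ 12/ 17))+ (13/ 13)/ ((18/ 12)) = 343121280332513/ 456803340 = 751135.66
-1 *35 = -35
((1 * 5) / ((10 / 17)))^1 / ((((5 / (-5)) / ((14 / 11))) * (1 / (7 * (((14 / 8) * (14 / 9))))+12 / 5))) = -204085 / 46266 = -4.41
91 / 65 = 7 / 5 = 1.40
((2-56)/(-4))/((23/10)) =135/23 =5.87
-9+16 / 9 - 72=-713 / 9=-79.22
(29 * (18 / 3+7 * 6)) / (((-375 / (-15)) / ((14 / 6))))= 3248 / 25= 129.92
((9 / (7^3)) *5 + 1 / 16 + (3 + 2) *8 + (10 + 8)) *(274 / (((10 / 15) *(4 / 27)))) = 3544015599 / 21952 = 161443.86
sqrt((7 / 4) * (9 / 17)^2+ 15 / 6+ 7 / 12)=sqrt(37182) / 102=1.89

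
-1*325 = -325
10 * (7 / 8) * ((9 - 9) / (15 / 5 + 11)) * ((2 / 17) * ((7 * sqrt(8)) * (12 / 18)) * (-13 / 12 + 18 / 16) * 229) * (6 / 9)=0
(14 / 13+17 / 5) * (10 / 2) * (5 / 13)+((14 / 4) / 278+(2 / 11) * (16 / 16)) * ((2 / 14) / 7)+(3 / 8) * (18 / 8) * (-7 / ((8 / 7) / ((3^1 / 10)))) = 228940258159 / 32413821440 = 7.06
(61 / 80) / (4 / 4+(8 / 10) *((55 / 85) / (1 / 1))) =1037 / 2064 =0.50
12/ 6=2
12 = 12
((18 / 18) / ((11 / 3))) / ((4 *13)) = 3 / 572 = 0.01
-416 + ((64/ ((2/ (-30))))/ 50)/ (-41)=-415.53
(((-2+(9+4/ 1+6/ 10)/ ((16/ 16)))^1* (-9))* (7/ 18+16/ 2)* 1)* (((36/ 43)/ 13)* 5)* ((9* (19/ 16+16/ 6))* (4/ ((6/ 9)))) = -65619315/ 1118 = -58693.48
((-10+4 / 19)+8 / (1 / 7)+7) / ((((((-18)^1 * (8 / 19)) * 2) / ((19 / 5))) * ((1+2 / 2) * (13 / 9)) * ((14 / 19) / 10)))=-364971 / 5824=-62.67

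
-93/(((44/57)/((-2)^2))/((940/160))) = -249147/88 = -2831.22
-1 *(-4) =4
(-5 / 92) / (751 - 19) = -0.00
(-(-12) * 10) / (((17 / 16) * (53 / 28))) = 53760 / 901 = 59.67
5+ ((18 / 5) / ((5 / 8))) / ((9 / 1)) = 141 / 25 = 5.64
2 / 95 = 0.02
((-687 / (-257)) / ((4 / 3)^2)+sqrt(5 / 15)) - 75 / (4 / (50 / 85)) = -665889 / 69904+sqrt(3) / 3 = -8.95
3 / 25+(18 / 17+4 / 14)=4357 / 2975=1.46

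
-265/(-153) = 1.73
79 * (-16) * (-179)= 226256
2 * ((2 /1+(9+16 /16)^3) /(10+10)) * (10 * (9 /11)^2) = 81162 /121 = 670.76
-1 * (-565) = 565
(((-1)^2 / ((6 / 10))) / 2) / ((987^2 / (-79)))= -395 / 5845014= -0.00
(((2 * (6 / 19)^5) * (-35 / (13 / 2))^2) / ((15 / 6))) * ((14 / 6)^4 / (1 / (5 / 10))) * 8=3614177280 / 418460731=8.64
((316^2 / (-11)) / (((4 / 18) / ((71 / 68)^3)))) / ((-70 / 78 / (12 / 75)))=784036615401 / 94575250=8290.08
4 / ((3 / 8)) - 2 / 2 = 9.67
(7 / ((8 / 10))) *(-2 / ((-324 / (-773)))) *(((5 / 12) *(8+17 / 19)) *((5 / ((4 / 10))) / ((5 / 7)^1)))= -800151625 / 295488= -2707.90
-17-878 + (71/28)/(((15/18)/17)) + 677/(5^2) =-285667/350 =-816.19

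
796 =796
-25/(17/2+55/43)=-2150/841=-2.56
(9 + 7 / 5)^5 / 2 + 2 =190108266 / 3125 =60834.65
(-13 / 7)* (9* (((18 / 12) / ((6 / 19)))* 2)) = -2223 / 14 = -158.79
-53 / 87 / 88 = -53 / 7656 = -0.01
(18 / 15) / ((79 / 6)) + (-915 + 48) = -342429 / 395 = -866.91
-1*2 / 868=-1 / 434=-0.00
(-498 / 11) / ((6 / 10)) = -830 / 11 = -75.45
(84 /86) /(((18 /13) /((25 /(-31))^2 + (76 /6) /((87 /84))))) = 9.09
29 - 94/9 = 167/9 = 18.56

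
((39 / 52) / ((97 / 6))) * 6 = 27 / 97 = 0.28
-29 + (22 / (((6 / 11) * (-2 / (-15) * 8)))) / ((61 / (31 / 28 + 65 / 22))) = -723707 / 27328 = -26.48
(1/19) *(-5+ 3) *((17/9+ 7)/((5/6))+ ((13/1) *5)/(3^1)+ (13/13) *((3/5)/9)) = -324/95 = -3.41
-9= -9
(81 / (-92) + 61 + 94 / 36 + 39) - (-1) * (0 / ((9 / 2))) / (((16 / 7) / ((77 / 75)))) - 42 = 49457 / 828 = 59.73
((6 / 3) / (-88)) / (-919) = 1 / 40436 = 0.00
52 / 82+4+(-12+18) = 10.63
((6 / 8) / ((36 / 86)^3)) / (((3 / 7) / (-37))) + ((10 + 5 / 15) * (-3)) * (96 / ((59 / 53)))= -4894425251 / 1376352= -3556.09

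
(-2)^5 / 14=-16 / 7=-2.29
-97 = -97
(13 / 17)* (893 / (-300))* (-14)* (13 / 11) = 1056419 / 28050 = 37.66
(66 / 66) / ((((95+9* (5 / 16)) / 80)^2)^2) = 4294967296 / 9597924961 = 0.45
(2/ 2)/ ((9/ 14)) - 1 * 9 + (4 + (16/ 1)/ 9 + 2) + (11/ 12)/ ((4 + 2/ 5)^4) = 28603/ 85184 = 0.34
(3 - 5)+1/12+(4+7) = 109/12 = 9.08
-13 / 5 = -2.60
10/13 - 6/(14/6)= -164/91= -1.80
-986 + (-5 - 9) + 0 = -1000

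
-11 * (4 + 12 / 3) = -88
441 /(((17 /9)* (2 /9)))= 35721 /34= 1050.62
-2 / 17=-0.12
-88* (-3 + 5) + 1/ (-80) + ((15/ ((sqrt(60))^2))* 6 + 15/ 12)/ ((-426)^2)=-319420417/ 1814760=-176.01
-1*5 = -5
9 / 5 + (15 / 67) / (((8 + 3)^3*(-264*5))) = 70628179 / 39237880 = 1.80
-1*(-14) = 14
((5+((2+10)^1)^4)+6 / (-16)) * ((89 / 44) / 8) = 14767325 / 2816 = 5244.08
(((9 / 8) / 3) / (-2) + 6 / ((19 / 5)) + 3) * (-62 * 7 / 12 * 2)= -96565 / 304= -317.65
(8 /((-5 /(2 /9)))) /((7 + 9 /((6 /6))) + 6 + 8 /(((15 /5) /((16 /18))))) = -24 /1645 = -0.01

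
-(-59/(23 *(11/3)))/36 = 59/3036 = 0.02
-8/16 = -1/2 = -0.50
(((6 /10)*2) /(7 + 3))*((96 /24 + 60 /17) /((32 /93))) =1116 /425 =2.63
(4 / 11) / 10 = 2 / 55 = 0.04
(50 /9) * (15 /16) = 125 /24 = 5.21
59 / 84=0.70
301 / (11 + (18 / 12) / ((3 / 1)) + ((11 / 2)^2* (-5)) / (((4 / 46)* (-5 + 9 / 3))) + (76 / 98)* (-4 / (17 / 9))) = 4011728 / 11722579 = 0.34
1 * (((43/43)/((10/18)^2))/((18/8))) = 36/25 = 1.44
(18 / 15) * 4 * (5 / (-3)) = -8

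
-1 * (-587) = 587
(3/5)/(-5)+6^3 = 5397/25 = 215.88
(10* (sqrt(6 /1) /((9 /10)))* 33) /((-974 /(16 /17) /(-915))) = 2684000* sqrt(6) /8279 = 794.11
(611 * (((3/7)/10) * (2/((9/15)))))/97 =611/679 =0.90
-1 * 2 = -2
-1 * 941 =-941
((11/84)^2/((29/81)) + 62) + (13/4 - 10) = 1257253/22736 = 55.30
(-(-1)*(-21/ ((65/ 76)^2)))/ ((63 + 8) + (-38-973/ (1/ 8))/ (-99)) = -12008304/ 62745475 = -0.19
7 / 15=0.47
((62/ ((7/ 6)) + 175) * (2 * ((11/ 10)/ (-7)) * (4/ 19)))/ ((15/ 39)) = -913484/ 23275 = -39.25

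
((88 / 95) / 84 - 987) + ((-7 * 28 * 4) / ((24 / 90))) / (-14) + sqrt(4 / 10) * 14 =-1550093 / 1995 + 14 * sqrt(10) / 5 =-768.13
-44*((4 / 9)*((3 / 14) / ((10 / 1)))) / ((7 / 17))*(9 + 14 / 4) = -1870 / 147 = -12.72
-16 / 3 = -5.33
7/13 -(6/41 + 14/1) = -7253/533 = -13.61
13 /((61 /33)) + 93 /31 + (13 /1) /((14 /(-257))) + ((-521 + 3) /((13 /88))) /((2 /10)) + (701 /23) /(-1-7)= -18144608479 /1021384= -17764.73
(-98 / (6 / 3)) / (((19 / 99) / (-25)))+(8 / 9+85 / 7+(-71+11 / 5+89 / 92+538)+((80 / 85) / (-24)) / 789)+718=2074521019871 / 273535780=7584.09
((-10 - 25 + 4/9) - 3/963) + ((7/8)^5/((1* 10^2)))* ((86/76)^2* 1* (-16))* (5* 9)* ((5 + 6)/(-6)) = -2949204986003/113915658240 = -25.89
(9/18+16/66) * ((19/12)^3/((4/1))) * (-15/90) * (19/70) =-912247/27371520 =-0.03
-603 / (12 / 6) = -301.50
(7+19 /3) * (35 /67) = 1400 /201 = 6.97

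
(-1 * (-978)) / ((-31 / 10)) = -315.48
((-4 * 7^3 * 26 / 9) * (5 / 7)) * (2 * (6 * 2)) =-203840 / 3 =-67946.67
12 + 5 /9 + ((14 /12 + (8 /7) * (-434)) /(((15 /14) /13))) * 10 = -60027.22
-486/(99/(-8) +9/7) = 1008/23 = 43.83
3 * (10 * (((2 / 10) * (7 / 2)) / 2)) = 21 / 2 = 10.50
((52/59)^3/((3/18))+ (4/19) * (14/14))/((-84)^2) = 4212707/6883482564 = 0.00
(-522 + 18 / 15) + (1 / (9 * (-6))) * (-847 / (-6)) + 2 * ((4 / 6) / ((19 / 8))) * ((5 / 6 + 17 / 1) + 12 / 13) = -10801343 / 21060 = -512.88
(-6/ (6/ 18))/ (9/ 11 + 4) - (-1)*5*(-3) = -993/ 53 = -18.74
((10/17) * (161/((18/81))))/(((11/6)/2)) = 86940/187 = 464.92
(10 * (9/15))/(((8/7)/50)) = 525/2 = 262.50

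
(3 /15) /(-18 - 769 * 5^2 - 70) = -1 /96565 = -0.00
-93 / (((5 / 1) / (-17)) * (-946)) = -1581 / 4730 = -0.33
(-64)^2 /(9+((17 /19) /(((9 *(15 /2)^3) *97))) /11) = 2522285568000 /5542131511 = 455.11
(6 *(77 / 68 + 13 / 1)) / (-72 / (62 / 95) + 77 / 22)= -89373 / 112591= -0.79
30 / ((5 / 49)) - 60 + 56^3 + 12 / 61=10726862 / 61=175850.20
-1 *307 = -307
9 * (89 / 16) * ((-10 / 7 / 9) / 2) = -445 / 112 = -3.97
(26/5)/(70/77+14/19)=2717/860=3.16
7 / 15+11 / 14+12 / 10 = 103 / 42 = 2.45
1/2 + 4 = 9/2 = 4.50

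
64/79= 0.81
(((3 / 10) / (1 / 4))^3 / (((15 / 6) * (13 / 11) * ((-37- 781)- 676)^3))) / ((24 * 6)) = -11 / 9031375665000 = -0.00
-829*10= -8290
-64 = -64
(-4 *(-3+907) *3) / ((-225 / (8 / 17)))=28928 / 1275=22.69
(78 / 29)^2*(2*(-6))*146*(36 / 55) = -383730048 / 46255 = -8295.97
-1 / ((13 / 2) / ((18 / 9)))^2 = -16 / 169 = -0.09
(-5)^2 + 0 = 25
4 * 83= 332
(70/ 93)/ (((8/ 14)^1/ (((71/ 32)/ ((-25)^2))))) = 3479/ 744000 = 0.00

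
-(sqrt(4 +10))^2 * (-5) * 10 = 700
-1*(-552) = 552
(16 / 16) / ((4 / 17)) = 17 / 4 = 4.25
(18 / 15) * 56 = 336 / 5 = 67.20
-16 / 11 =-1.45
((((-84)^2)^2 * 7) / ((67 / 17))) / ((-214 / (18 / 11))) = -53322022656 / 78859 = -676169.15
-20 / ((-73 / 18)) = 360 / 73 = 4.93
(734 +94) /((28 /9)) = 1863 /7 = 266.14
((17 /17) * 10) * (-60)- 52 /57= -34252 /57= -600.91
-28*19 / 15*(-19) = 10108 / 15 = 673.87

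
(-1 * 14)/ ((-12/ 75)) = 175/ 2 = 87.50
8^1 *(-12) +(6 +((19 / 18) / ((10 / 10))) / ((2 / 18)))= -161 / 2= -80.50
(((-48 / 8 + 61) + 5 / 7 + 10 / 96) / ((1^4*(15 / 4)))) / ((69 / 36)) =3751 / 483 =7.77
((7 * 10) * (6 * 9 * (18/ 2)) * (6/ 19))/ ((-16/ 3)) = -76545/ 38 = -2014.34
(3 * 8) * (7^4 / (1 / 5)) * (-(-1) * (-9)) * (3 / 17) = -7779240 / 17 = -457602.35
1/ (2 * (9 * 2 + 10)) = 1/ 56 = 0.02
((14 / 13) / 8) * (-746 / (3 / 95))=-248045 / 78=-3180.06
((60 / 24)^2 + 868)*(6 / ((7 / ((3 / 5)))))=449.61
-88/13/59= -88/767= -0.11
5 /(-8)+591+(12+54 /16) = 2423 /4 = 605.75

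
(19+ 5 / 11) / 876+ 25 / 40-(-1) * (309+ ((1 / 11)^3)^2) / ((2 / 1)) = 481542007723 / 3103774872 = 155.15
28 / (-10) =-14 / 5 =-2.80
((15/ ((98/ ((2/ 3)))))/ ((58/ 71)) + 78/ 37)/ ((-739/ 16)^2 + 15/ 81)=811506816/ 775329201619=0.00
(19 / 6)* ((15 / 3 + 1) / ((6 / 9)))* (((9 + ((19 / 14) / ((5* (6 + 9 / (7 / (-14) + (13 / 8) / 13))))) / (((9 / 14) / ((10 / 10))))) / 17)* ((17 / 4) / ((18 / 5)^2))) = 690745 / 139968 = 4.94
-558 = -558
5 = 5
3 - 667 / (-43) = 796 / 43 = 18.51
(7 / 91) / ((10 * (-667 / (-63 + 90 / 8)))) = 9 / 15080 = 0.00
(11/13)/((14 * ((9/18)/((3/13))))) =33/1183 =0.03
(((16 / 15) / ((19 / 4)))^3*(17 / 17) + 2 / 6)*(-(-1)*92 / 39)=734023748 / 902815875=0.81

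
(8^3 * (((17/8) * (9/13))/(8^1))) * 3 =3672/13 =282.46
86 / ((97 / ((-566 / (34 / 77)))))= -1874026 / 1649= -1136.46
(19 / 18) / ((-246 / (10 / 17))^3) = -2375 / 164563912278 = -0.00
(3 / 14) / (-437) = -3 / 6118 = -0.00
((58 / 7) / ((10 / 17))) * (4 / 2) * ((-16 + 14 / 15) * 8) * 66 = -39219136 / 175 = -224109.35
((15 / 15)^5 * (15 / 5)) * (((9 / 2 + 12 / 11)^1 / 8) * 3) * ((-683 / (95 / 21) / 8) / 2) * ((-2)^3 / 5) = 15877701 / 167200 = 94.96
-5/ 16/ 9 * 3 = -5/ 48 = -0.10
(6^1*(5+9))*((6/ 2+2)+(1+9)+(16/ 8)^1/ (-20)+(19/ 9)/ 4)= 19439/ 15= 1295.93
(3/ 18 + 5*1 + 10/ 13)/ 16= 463/ 1248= 0.37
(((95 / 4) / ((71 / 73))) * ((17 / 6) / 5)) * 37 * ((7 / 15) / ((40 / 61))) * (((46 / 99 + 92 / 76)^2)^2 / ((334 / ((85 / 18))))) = 32858211041160603604303 / 809974580592126723840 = 40.57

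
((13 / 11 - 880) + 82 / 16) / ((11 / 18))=-1429.68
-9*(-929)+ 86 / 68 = 284317 / 34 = 8362.26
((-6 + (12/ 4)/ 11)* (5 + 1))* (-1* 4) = 1512/ 11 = 137.45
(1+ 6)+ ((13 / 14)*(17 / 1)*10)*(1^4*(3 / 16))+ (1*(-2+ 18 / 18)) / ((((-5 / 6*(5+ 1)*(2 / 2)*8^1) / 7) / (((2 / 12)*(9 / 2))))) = 41137 / 1120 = 36.73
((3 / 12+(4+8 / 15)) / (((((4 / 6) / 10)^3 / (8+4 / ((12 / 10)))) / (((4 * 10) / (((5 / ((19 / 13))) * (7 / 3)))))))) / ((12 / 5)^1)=4966125 / 13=382009.62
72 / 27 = 8 / 3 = 2.67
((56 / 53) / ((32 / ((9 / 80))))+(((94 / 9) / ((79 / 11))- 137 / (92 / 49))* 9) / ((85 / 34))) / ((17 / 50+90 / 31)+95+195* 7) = -1229686264195 / 6989224580064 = -0.18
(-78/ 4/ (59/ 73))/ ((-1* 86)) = 2847/ 10148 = 0.28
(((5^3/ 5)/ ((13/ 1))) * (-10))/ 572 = -125/ 3718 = -0.03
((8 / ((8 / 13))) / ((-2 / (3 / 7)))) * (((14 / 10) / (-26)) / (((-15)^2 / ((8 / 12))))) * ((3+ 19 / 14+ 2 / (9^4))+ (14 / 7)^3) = 0.01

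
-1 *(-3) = 3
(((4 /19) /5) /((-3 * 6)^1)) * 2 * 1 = -4 /855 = -0.00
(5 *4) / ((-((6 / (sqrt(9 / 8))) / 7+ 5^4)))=-0.03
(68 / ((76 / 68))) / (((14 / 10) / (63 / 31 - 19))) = -3040280 / 4123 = -737.40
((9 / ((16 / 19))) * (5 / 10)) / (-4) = -171 / 128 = -1.34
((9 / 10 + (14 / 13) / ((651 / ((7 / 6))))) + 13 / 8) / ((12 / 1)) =366607 / 1740960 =0.21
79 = 79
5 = 5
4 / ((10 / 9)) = 18 / 5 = 3.60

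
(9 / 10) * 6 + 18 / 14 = 234 / 35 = 6.69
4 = 4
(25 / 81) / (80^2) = 1 / 20736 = 0.00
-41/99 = -0.41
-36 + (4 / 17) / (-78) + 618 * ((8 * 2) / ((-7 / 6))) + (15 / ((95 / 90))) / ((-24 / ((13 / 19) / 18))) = -114080789617 / 13403208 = -8511.45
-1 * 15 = -15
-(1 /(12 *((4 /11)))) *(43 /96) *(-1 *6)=473 /768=0.62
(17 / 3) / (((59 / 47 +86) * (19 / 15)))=3995 / 77919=0.05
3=3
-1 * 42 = -42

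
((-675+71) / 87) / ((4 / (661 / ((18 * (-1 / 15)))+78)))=428387 / 522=820.66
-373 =-373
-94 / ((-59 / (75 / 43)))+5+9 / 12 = 86551 / 10148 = 8.53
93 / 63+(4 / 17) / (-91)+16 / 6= 915 / 221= 4.14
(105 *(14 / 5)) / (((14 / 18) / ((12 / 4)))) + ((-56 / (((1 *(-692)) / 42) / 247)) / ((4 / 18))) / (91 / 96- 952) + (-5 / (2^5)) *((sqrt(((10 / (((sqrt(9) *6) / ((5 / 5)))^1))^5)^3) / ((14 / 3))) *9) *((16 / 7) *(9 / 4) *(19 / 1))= 2549838690 / 2256439- 7421875 *sqrt(5) / 46294416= 1129.67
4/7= 0.57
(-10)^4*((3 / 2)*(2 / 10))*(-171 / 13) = -513000 / 13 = -39461.54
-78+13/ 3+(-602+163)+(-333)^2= 331129/ 3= 110376.33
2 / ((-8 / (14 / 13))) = -0.27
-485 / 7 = -69.29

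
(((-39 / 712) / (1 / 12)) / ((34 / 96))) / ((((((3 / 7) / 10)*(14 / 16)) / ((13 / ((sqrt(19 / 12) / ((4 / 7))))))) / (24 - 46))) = 171325440*sqrt(57) / 201229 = 6427.89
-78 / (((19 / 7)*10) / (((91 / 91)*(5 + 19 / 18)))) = -9919 / 570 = -17.40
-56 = -56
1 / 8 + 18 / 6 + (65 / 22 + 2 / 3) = 1781 / 264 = 6.75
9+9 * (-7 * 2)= -117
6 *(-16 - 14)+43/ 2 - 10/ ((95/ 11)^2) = -572669/ 3610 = -158.63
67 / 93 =0.72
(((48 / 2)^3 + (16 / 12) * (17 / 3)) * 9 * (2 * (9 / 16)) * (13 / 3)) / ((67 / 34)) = 20633223 / 67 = 307958.55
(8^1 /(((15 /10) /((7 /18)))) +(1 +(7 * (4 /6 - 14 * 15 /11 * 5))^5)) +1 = -5032965136194358190486 /39135393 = -128603924743884.86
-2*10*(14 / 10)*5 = -140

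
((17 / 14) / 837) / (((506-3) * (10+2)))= 17 / 70729848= 0.00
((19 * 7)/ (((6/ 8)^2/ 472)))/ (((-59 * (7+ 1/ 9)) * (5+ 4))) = -266/ 9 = -29.56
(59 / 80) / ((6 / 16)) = 59 / 30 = 1.97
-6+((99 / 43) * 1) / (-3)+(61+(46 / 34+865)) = 672948 / 731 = 920.59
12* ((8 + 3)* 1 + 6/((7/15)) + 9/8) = 4197/14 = 299.79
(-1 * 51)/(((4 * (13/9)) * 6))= -153/104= -1.47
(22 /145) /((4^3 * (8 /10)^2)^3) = 34375 /15569256448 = 0.00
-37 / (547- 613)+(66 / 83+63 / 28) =39505 / 10956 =3.61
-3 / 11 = -0.27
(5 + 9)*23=322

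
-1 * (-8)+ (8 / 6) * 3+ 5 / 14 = 173 / 14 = 12.36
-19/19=-1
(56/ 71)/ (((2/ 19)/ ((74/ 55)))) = 39368/ 3905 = 10.08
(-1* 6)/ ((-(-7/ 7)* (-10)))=3/ 5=0.60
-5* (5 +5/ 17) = -450/ 17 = -26.47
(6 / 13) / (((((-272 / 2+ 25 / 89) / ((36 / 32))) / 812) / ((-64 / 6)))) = 5203296 / 157027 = 33.14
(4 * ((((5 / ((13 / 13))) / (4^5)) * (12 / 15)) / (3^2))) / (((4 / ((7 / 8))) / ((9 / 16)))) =7 / 32768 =0.00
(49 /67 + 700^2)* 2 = 65660098 /67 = 980001.46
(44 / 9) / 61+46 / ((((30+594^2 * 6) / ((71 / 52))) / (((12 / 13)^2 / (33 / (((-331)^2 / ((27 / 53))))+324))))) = 2376706255943827568 / 29654783279305867917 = 0.08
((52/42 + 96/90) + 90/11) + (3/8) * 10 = 65773/4620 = 14.24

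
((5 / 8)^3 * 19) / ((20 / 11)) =5225 / 2048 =2.55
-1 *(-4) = 4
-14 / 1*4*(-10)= 560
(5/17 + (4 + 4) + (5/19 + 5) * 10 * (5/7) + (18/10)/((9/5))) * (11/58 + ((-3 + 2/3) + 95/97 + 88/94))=-10.70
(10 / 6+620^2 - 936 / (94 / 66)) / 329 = 54107971 / 46389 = 1166.40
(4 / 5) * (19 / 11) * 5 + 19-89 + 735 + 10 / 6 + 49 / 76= 1690945 / 2508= 674.22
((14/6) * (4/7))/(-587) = -4/1761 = -0.00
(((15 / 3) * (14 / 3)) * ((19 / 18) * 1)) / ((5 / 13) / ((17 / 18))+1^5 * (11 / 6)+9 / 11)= 8.05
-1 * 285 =-285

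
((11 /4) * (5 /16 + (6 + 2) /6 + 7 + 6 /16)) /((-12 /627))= -995467 /768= -1296.18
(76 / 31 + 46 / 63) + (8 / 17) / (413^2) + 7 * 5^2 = 144150617603 / 809008767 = 178.18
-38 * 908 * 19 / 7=-655576 / 7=-93653.71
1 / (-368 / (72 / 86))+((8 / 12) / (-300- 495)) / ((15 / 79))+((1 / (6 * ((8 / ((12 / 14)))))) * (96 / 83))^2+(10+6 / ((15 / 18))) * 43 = 739.59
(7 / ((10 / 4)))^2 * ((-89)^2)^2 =12297479236 / 25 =491899169.44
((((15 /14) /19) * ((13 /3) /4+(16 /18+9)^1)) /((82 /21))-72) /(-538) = 895433 /6705632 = 0.13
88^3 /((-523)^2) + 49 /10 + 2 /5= 21311757 /2735290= 7.79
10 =10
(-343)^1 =-343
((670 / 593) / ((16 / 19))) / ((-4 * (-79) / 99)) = 630135 / 1499104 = 0.42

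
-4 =-4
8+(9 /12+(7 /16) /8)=1127 /128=8.80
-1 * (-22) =22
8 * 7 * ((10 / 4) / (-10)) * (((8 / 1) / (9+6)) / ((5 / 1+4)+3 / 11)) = -616 / 765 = -0.81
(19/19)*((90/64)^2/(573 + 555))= 675/385024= 0.00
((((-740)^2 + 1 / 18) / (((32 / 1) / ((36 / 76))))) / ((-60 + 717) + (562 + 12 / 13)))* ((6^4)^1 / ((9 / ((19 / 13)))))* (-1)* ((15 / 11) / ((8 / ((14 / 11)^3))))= -456419170305 / 928766476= -491.43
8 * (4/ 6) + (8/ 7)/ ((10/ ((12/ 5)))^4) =43781104/ 8203125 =5.34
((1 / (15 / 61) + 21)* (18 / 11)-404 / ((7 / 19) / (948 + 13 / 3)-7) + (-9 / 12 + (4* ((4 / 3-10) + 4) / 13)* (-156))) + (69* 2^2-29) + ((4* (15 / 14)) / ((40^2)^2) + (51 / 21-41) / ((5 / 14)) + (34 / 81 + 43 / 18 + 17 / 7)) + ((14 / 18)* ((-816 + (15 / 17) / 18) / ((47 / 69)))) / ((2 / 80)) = -63709734762450900061 / 1731180439296000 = -36801.33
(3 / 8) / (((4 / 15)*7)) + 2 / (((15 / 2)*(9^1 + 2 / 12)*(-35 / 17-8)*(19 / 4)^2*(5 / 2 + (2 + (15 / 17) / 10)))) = 29788780771 / 148302554400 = 0.20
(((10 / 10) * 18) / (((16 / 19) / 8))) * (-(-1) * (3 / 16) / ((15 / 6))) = 513 / 40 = 12.82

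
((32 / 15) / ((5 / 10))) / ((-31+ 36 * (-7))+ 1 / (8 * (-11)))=-5632 / 373575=-0.02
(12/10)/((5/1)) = 6/25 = 0.24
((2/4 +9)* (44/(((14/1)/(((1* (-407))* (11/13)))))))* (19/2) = -17778167/182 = -97682.24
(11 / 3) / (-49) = -11 / 147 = -0.07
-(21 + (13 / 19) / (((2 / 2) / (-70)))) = 511 / 19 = 26.89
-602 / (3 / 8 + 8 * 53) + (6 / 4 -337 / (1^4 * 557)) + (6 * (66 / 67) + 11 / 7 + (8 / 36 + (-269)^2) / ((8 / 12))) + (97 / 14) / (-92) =7591604002969927 / 69937298760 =108548.72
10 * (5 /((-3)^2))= 5.56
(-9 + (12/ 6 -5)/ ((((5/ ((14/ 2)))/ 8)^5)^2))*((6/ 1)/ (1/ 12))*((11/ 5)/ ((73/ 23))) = -16575038369725463115048/ 3564453125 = -4650092956328.46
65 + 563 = 628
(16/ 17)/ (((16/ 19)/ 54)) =1026/ 17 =60.35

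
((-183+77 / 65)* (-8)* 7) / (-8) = -82726 / 65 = -1272.71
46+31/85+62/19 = 49.63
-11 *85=-935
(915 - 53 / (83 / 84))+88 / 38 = 1362019 / 1577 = 863.68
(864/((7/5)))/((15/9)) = 2592/7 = 370.29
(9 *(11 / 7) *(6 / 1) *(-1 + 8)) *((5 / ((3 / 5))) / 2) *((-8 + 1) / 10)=-3465 / 2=-1732.50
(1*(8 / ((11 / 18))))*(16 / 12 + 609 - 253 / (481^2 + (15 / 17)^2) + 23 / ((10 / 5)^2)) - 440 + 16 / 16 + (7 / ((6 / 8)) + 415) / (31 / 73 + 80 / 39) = 1063847004386426 / 136435081937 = 7797.46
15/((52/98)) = 735/26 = 28.27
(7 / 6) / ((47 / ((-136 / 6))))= -238 / 423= -0.56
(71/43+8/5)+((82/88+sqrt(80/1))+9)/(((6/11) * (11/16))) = 32 * sqrt(5)/3+210977/7095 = 53.59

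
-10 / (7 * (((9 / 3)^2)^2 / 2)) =-20 / 567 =-0.04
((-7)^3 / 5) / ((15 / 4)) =-1372 / 75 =-18.29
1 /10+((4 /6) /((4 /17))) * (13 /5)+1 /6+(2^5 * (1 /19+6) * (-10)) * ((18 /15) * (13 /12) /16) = -85349 /570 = -149.74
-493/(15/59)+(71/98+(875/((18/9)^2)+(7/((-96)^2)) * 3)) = -431427439/250880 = -1719.66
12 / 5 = 2.40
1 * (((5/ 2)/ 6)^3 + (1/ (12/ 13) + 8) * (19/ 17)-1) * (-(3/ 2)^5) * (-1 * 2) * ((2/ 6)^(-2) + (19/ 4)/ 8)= 748698399/ 557056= 1344.03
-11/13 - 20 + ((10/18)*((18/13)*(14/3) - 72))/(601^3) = -20.85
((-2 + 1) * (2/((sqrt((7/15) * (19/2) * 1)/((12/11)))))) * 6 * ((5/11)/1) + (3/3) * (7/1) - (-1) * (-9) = -4.83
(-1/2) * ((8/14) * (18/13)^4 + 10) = -1209587/199927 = -6.05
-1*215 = -215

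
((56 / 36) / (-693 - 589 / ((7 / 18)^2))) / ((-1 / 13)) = 8918 / 2023137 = 0.00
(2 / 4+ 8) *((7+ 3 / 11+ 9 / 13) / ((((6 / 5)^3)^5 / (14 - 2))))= 590911865234375 / 11206075465728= 52.73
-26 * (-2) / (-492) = -13 / 123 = -0.11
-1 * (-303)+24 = 327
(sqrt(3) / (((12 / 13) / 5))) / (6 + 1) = 65 * sqrt(3) / 84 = 1.34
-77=-77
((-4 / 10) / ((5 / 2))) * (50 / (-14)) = 4 / 7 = 0.57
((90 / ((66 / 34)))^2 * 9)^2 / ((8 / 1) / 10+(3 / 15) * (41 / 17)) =465784088850000 / 1595869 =291868623.83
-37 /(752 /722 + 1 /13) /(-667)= 173641 /3501083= 0.05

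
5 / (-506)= -5 / 506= -0.01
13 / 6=2.17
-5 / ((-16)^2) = -5 / 256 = -0.02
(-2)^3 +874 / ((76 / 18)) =199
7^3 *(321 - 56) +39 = 90934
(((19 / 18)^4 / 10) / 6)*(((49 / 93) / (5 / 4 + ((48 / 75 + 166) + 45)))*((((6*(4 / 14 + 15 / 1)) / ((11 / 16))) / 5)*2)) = 390441716 / 142889702967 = 0.00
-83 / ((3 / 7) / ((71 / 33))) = -41251 / 99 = -416.68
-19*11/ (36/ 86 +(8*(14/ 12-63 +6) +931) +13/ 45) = -404415/ 938554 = -0.43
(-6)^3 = -216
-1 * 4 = -4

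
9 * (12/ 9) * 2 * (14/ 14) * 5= 120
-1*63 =-63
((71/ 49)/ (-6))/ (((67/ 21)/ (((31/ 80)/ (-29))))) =2201/ 2176160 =0.00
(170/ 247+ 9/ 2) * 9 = 46.69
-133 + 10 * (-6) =-193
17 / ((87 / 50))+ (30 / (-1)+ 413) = 392.77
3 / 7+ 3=24 / 7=3.43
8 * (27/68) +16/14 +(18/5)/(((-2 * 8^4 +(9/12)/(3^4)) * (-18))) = 2273781802/526417325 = 4.32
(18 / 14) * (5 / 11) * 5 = 225 / 77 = 2.92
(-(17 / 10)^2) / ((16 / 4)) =-0.72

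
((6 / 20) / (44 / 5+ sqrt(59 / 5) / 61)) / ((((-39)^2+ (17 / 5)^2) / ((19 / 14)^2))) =369402275 / 9015909714364 - 550525 * sqrt(295) / 36063638857456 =0.00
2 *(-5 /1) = -10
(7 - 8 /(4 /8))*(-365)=3285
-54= -54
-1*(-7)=7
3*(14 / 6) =7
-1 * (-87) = 87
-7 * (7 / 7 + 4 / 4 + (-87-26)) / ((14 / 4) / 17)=3774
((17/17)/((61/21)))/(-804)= -7/16348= -0.00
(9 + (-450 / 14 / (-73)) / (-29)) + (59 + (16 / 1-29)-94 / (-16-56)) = 30030013 / 533484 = 56.29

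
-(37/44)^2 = -1369/1936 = -0.71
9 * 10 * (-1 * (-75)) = 6750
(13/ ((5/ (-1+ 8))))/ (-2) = -91/ 10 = -9.10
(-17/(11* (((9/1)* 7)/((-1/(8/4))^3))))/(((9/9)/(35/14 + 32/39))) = 629/61776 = 0.01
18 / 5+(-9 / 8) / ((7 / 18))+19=2759 / 140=19.71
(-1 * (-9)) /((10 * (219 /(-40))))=-12 /73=-0.16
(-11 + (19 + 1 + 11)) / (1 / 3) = 60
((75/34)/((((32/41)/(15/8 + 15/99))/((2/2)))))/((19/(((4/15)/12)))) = 109675/16372224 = 0.01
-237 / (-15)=15.80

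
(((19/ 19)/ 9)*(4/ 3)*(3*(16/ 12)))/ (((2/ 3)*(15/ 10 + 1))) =0.36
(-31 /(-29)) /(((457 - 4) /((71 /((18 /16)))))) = 17608 /118233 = 0.15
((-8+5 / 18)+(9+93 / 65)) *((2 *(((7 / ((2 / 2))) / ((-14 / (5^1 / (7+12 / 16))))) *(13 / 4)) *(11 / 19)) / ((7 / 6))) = -34859 / 12369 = -2.82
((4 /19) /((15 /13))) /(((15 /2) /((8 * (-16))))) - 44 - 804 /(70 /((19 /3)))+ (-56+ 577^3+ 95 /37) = 212697767168282 /1107225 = 192099859.71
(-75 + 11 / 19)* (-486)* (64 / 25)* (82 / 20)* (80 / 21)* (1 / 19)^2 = 686942208 / 171475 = 4006.08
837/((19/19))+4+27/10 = 8437/10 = 843.70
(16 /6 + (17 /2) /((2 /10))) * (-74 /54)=-10027 /162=-61.90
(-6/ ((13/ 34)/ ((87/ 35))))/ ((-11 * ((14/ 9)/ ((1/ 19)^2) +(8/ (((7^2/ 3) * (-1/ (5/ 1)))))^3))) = 1342307862/ 207008961445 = 0.01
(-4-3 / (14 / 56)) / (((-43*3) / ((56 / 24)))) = 112 / 387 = 0.29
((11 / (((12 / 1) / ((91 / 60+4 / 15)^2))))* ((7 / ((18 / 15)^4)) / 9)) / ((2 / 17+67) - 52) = 374668525 / 5179935744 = 0.07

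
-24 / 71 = -0.34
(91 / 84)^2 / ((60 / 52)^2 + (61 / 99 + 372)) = 314171 / 100104256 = 0.00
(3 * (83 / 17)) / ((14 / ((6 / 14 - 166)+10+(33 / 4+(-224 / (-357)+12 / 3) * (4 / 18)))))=-156053197 / 1019592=-153.05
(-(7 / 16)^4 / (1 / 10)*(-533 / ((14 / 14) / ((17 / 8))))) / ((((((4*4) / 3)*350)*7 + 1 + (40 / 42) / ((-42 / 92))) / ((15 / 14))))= 102794553225 / 3020906037248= 0.03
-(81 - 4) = -77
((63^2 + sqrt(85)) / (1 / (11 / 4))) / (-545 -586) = -14553 / 1508 -11 * sqrt(85) / 4524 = -9.67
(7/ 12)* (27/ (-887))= -63/ 3548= -0.02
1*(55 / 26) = 55 / 26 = 2.12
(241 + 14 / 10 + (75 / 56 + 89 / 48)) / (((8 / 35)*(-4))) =-412597 / 1536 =-268.62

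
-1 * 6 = -6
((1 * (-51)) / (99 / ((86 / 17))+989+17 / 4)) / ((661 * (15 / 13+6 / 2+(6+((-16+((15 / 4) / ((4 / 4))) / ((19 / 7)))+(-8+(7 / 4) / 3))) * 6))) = 1083342 / 1309134722345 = 0.00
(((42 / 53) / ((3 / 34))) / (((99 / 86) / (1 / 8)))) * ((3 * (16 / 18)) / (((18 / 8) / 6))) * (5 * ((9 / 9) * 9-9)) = 0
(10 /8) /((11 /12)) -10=-95 /11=-8.64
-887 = -887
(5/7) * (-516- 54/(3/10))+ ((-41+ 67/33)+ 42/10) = -614359/1155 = -531.91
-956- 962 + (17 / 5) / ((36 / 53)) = -344339 / 180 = -1912.99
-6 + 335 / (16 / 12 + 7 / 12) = 3882 / 23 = 168.78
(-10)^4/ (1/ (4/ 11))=40000/ 11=3636.36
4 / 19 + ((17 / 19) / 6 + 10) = 1181 / 114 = 10.36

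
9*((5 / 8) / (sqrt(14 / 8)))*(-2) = -45*sqrt(7) / 14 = -8.50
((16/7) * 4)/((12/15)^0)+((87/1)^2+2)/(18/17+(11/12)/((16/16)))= 10837180/2821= 3841.61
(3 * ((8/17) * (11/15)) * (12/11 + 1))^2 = 4.69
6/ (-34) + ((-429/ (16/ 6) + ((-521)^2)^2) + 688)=10020509513081/ 136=73680217007.95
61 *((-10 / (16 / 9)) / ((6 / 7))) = -6405 / 16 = -400.31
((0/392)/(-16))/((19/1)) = 0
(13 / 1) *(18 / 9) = 26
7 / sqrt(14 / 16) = 2 * sqrt(14) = 7.48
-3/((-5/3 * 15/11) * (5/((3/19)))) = 99/2375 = 0.04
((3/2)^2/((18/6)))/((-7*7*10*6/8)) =-1/490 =-0.00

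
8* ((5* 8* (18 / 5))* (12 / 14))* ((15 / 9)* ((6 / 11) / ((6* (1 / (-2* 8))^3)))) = -47185920 / 77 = -612804.16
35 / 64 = 0.55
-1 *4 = -4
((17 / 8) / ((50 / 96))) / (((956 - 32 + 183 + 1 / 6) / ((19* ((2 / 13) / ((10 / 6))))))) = 69768 / 10794875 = 0.01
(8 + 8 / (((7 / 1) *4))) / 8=29 / 28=1.04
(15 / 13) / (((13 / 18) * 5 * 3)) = 18 / 169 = 0.11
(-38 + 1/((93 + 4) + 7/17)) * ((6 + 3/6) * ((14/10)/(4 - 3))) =-5724901/16560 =-345.71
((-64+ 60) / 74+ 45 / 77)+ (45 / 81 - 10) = -8.91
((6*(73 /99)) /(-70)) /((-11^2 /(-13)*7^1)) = -949 /978285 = -0.00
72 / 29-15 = -363 / 29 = -12.52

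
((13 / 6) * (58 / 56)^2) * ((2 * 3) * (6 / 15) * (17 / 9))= 185861 / 17640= 10.54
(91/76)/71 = 91/5396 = 0.02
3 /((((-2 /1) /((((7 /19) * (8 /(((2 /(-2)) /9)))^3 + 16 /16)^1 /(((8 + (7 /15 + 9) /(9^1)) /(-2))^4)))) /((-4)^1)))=-5206893506988750 /2648002811779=-1966.35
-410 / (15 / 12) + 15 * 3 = -283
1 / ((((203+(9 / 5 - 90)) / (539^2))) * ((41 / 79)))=4876.17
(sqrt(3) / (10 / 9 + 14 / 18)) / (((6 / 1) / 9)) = 27 *sqrt(3) / 34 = 1.38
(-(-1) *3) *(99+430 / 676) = 101031 / 338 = 298.91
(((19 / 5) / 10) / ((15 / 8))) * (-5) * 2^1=-152 / 75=-2.03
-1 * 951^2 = -904401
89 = 89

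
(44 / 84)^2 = 121 / 441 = 0.27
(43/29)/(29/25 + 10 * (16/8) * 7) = 1075/102341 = 0.01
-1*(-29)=29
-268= -268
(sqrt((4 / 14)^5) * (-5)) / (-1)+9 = 20 * sqrt(14) / 343+9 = 9.22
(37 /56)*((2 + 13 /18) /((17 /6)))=259 /408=0.63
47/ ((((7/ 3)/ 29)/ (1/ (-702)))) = -1363/ 1638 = -0.83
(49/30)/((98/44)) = 11/15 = 0.73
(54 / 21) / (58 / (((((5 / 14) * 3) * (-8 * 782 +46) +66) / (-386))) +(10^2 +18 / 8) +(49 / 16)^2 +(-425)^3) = -212488704 / 6343479226766521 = -0.00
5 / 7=0.71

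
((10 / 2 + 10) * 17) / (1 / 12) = 3060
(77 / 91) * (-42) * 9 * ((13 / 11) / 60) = -63 / 10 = -6.30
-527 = -527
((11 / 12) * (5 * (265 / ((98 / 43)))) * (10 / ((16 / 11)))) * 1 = 34469875 / 9408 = 3663.89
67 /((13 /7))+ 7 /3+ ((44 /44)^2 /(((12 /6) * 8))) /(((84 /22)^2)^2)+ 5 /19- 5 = 414099822151 /12297422592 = 33.67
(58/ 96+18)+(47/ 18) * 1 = 21.22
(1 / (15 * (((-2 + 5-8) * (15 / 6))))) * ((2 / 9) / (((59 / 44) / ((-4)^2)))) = -2816 / 199125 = -0.01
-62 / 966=-31 / 483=-0.06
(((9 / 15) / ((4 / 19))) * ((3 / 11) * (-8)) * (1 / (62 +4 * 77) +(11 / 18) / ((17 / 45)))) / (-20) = 435708 / 864875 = 0.50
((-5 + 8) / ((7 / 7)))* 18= 54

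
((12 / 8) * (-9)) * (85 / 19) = -2295 / 38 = -60.39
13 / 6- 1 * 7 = -29 / 6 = -4.83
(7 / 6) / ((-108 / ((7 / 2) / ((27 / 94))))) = -2303 / 17496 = -0.13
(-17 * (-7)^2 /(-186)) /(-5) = -833 /930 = -0.90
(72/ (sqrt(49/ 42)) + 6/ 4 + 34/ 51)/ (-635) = -72 *sqrt(42)/ 4445-13/ 3810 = -0.11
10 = 10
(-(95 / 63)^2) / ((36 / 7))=-9025 / 20412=-0.44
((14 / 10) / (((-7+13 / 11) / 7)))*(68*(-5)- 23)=195657 / 320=611.43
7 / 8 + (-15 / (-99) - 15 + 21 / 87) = -105133 / 7656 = -13.73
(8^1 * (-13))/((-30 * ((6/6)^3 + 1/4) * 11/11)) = 208/75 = 2.77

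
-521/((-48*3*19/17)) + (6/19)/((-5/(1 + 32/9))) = 2.95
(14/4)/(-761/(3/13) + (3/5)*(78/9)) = -105/98774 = -0.00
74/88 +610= 26877/44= 610.84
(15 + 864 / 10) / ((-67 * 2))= -507 / 670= -0.76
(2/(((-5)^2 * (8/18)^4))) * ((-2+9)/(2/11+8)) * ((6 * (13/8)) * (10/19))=2189187/243200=9.00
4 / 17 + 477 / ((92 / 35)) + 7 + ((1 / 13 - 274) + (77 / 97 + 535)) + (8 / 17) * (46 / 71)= 63134904613 / 140026484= 450.88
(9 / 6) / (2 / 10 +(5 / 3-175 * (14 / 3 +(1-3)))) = -15 / 4648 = -0.00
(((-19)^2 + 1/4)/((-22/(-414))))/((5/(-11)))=-59823/4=-14955.75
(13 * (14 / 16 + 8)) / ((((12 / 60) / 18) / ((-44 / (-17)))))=456885 / 17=26875.59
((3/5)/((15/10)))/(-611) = -2/3055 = -0.00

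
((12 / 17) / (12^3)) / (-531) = -1 / 1299888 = -0.00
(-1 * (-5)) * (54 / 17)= 270 / 17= 15.88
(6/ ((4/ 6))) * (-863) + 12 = -7755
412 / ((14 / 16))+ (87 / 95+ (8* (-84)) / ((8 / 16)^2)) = -1473791 / 665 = -2216.23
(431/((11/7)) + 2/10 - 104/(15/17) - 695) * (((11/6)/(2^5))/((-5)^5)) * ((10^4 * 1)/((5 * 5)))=17767/4500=3.95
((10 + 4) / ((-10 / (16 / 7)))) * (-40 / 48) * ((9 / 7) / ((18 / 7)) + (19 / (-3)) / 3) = -4.30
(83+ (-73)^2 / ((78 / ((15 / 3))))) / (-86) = -33119 / 6708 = -4.94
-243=-243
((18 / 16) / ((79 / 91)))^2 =1.68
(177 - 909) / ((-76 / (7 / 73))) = 0.92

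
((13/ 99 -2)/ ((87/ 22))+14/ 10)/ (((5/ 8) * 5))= 29048/ 97875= 0.30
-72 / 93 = -24 / 31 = -0.77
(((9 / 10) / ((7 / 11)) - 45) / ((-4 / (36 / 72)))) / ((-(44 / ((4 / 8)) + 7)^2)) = -0.00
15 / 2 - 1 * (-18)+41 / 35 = 1867 / 70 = 26.67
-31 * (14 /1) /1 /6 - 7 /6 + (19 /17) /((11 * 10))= -68713 /935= -73.49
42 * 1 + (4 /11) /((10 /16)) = 2342 /55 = 42.58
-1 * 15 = -15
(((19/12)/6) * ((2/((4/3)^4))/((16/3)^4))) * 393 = 5443443/67108864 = 0.08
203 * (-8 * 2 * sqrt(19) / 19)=-3248 * sqrt(19) / 19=-745.14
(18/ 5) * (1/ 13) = 18/ 65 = 0.28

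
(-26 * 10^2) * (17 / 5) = -8840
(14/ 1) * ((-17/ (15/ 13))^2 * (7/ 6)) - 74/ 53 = 126790127/ 35775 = 3544.10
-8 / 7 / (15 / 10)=-16 / 21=-0.76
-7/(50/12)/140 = -3/250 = -0.01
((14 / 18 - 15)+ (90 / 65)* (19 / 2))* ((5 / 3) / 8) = -625 / 2808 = -0.22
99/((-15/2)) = -66/5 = -13.20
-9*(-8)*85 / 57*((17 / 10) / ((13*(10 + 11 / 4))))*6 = 1632 / 247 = 6.61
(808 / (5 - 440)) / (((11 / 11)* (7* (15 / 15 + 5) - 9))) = -0.06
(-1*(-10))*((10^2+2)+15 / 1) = 1170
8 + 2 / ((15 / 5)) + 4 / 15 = 134 / 15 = 8.93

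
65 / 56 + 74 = 4209 / 56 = 75.16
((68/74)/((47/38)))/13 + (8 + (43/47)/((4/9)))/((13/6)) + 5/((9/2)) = 181885/31302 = 5.81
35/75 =7/15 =0.47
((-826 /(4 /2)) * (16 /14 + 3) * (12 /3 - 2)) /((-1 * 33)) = 103.70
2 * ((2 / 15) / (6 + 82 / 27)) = 9 / 305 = 0.03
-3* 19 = -57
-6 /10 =-3 /5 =-0.60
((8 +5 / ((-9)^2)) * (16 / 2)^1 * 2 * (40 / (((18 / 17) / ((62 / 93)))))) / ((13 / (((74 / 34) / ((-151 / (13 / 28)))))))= -3865760 / 2311659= -1.67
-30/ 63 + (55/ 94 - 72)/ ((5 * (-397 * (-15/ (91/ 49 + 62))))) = -12330211/ 19591950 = -0.63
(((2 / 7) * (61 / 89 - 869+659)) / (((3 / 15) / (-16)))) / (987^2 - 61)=0.00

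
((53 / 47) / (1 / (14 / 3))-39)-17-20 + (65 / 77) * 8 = -694678 / 10857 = -63.98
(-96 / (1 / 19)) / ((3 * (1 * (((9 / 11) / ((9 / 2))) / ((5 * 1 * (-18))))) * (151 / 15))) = 4514400 / 151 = 29896.69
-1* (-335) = 335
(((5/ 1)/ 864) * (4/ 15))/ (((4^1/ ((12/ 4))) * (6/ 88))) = 11/ 648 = 0.02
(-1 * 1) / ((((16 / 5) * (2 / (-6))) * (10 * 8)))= 3 / 256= 0.01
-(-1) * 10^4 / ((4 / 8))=20000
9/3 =3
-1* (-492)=492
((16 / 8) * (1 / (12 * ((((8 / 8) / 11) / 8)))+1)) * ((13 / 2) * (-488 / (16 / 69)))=-455975 / 2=-227987.50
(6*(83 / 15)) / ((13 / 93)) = 15438 / 65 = 237.51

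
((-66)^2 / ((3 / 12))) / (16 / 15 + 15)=261360 / 241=1084.48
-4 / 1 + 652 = 648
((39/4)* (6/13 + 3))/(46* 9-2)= 135/1648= 0.08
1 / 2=0.50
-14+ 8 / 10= -66 / 5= -13.20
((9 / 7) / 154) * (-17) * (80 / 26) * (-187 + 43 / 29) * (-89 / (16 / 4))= -366297300 / 203203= -1802.62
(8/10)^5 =1024/3125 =0.33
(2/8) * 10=5/2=2.50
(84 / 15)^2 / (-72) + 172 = 38602 / 225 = 171.56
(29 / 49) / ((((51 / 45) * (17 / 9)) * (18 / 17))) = 435 / 1666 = 0.26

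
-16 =-16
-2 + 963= 961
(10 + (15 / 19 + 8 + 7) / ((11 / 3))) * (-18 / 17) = -53820 / 3553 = -15.15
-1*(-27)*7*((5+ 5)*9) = 17010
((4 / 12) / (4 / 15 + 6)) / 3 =5 / 282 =0.02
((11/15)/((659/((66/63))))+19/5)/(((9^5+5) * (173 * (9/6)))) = 157813/636227806221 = 0.00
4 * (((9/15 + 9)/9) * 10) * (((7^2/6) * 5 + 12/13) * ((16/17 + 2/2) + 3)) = 5836544/663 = 8803.23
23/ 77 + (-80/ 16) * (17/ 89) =-4498/ 6853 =-0.66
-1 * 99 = -99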